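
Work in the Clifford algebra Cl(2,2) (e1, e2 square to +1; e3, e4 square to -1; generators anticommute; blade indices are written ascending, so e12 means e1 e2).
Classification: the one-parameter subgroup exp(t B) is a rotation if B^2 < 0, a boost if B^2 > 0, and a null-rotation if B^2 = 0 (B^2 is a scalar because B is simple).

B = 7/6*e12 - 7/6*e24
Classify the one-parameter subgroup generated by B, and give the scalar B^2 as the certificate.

B^2 term by term: the squares give (7/6)^2*(e12)^2 + (-7/6)^2*(e24)^2 = 49/36*(-1) + 49/36*(+1) = 0 (each basis 2-blade squares to minus the product of its generators' squares); cross terms between blades sharing an index anticommute and cancel. So B^2 = 0.
Answer: null-rotation, certificate B^2 = 0. The scalar 0 is the complete invariant here: its sign names the subgroup type.


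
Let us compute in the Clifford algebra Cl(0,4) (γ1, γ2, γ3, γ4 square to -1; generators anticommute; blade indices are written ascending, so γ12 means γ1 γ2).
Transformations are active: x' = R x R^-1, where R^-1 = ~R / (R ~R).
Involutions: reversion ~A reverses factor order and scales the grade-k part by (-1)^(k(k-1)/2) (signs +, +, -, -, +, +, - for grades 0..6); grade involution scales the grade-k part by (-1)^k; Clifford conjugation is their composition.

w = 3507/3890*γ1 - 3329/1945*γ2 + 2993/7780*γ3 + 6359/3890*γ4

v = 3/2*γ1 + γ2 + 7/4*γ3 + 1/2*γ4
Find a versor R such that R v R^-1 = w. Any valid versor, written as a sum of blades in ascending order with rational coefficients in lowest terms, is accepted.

Equal squares first: v^2 = w^2 = -105/16. Then v + w = 4671/1945*γ1 - 1384/1945*γ2 + 4152/1945*γ3 + 4152/1945*γ4 is a versor taking v to w, provided it is invertible.
Answer: 4671/1945*γ1 - 1384/1945*γ2 + 4152/1945*γ3 + 4152/1945*γ4


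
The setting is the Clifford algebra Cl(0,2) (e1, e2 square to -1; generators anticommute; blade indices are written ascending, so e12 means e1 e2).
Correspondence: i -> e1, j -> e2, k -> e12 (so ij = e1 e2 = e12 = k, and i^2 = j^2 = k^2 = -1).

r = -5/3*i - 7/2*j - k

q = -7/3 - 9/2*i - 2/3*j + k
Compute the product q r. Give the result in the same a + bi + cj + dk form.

In blades: q = -7/3 - 9/2*e1 - 2/3*e2 + e12, r = -5/3*e1 - 7/2*e2 - e12.
Distribute q over r term by term (generator squares from the signature, products reordered to ascending indices): (-7/3)*r = 35/9*e1 + 49/6*e2 + 7/3*e12; (-9/2*e1)*r = -15/2 - 9/2*e2 + 63/4*e12; (-2/3*e2)*r = -7/3 + 2/3*e1 - 10/9*e12; (e12)*r = 1 + 7/2*e1 - 5/3*e2.
Sum: -53/6 + 145/18*e1 + 2*e2 + 611/36*e12; translating back through the correspondence:
Answer: -53/6 + 145/18*i + 2j + 611/36*k


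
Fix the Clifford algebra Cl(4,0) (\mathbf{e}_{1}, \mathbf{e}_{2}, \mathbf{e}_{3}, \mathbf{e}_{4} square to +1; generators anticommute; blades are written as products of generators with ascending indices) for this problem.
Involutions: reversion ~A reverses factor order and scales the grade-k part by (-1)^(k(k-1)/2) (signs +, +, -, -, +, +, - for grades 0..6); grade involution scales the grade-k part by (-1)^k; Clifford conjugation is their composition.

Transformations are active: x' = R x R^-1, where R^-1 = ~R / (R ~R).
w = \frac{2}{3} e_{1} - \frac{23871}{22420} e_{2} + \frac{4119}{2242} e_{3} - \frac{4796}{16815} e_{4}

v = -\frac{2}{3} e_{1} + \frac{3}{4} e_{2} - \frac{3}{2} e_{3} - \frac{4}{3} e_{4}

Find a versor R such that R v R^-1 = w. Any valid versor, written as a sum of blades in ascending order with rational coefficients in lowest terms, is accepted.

Here q(v) = q(w) = \frac{725}{144}; the classical choice R = v + w = -\frac{1764}{5605} e_{2} + \frac{378}{1121} e_{3} - \frac{9072}{5605} e_{4} then realises v -> w under the sandwich.
Answer: -\frac{1764}{5605} e_{2} + \frac{378}{1121} e_{3} - \frac{9072}{5605} e_{4}


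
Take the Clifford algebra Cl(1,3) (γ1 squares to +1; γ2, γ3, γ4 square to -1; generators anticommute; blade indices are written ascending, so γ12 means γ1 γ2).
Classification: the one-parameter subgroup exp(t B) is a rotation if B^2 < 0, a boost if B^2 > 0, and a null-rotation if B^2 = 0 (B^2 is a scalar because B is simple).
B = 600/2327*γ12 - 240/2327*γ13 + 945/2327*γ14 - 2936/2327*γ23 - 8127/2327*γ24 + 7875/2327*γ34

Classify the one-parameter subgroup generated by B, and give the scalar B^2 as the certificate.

B^2 term by term: the squares give (600/2327)^2*(γ12)^2 + (-240/2327)^2*(γ13)^2 + (945/2327)^2*(γ14)^2 + (-2936/2327)^2*(γ23)^2 + (-8127/2327)^2*(γ24)^2 + (7875/2327)^2*(γ34)^2 = 360000/5414929*(+1) + 57600/5414929*(+1) + 893025/5414929*(+1) + 8620096/5414929*(-1) + 66048129/5414929*(-1) + 62015625/5414929*(-1) = -25 (each basis 2-blade squares to minus the product of its generators' squares); cross terms between blades sharing an index anticommute and cancel; the commuting (index-disjoint) pairs give grade-4 terms 2*c*c'*(blade product), which cancel blade by blade — γ1234: 9450000/5414929 - 3900960/5414929 - 5549040/5414929 = 0 — confirming B is simple. So B^2 = -25.
Answer: rotation, certificate B^2 = -25. The invariant at work: B^2 = -25 is unchanged by conjugation, hence its sign classifies the subgroup whatever basis B is written in.


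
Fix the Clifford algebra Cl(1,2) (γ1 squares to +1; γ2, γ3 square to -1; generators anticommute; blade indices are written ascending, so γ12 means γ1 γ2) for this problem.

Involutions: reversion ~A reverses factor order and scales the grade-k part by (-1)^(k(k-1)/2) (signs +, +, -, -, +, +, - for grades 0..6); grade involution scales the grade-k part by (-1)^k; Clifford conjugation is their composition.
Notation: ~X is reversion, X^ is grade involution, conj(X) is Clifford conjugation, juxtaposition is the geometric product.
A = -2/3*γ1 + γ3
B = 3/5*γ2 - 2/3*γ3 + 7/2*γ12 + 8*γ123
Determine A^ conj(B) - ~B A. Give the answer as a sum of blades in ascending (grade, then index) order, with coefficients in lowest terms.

first term: 2/3 - 7/3*γ2 + 38/5*γ12 + 4/9*γ13 + 71/15*γ23 + 7/2*γ123
second term: 2/3 - 7/3*γ2 + 42/5*γ12 - 4/9*γ13 + 89/15*γ23 - 7/2*γ123
Answer: -4/5*γ12 + 8/9*γ13 - 6/5*γ23 + 7*γ123


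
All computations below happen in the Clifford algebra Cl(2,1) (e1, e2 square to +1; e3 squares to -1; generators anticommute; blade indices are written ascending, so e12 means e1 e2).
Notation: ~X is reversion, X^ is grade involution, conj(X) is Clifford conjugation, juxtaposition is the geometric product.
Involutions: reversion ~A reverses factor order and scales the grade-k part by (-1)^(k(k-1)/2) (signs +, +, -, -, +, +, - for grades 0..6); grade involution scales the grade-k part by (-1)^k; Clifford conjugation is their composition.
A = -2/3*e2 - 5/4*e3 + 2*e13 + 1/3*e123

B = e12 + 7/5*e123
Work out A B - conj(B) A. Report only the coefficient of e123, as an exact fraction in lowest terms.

first term: 7/15 + 2/3*e1 - 14/5*e2 - 1/3*e3 + 7/4*e12 + 14/15*e13 + 2*e23 - 5/4*e123
second term: 7/15 + 2/3*e1 - 14/5*e2 + 1/3*e3 + 7/4*e12 + 14/15*e13 + 2*e23 + 5/4*e123
Answer: -5/2


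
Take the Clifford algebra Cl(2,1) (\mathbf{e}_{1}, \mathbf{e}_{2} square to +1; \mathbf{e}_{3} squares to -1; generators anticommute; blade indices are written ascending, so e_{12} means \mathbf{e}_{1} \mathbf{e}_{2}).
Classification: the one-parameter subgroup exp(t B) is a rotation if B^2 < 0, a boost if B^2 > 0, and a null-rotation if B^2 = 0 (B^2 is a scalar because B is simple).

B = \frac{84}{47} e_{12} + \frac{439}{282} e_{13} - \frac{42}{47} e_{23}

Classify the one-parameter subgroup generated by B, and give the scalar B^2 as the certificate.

B^2 term by term: the squares give (\frac{84}{47})^2*(e_{12})^2 + (\frac{439}{282})^2*(e_{13})^2 + (-\frac{42}{47})^2*(e_{23})^2 = \frac{7056}{2209}*(-1) + \frac{192721}{79524}*(+1) + \frac{1764}{2209}*(+1) = \frac{1}{36} (each basis 2-blade squares to minus the product of its generators' squares); cross terms between blades sharing an index anticommute and cancel. So B^2 = \frac{1}{36}.
Answer: boost, certificate B^2 = \frac{1}{36}. Certificate logic: \frac{1}{36} is a conjugation-invariant scalar, so its sign fixes rotation versus boost versus null-rotation outright.


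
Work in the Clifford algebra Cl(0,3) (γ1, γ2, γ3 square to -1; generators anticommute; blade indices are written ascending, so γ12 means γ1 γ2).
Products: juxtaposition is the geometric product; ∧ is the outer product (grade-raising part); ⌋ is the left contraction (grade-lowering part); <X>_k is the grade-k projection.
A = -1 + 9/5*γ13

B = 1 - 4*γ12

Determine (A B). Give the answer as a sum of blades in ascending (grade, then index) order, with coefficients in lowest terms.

step 1: -1 + 4*γ12 + 9/5*γ13 + 36/5*γ23
Answer: -1 + 4*γ12 + 9/5*γ13 + 36/5*γ23


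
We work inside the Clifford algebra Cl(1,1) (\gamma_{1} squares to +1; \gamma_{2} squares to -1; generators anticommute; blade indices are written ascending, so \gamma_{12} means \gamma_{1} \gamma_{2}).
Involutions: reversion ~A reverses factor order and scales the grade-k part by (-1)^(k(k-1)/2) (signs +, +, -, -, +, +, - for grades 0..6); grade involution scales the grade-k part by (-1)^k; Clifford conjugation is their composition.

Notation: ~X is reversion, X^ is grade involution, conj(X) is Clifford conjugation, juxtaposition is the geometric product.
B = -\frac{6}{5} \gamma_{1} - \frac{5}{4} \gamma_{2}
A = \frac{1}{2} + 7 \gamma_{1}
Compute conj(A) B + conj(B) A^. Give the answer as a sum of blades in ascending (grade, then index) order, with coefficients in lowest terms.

first term: \frac{42}{5} - \frac{3}{5} \gamma_{1} - \frac{5}{8} \gamma_{2} + \frac{35}{4} \gamma_{12}
second term: -\frac{42}{5} + \frac{3}{5} \gamma_{1} + \frac{5}{8} \gamma_{2} + \frac{35}{4} \gamma_{12}
Answer: \frac{35}{2} \gamma_{12}


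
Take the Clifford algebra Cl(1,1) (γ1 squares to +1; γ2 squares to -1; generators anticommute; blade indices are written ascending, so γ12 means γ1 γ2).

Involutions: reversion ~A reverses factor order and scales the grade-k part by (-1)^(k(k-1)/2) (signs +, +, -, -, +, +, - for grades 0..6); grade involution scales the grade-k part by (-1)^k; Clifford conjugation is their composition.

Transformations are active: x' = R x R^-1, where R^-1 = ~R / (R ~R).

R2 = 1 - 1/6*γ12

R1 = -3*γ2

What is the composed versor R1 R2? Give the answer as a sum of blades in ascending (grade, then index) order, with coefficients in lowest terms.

Distribute over the terms of R1 (each basis-blade product reordered to ascending indices, repeated generators contracted through their squares):
(-3*γ2) R2 = 1/2*γ1 - 3*γ2
Answer: 1/2*γ1 - 3*γ2


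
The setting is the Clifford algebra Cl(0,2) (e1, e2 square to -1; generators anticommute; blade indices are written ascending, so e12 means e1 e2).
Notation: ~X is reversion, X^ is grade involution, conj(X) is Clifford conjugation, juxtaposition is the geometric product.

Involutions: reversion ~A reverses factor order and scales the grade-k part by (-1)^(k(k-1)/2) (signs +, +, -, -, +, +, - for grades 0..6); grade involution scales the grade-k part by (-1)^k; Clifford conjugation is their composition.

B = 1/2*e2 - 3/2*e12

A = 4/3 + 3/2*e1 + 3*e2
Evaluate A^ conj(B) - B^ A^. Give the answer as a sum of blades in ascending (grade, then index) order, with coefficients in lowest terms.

first term: -3/2 - 9/2*e1 + 19/12*e2 + 11/4*e12
second term: -3/2 - 9/2*e1 + 19/12*e2 - 11/4*e12
Answer: 11/2*e12


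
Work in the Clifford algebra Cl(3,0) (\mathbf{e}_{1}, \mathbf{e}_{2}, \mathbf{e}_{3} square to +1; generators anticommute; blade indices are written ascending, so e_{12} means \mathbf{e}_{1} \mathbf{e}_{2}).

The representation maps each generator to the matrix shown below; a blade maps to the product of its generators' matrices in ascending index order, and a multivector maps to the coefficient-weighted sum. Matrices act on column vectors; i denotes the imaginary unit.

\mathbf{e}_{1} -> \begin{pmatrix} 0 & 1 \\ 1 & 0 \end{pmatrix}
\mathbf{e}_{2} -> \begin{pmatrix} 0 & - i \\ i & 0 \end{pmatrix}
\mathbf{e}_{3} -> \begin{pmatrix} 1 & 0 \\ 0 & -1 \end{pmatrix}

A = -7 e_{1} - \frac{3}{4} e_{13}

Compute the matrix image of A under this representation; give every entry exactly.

Bivector images (products of the table entries): rho(e_{13}) = rho(\mathbf{e}_{1})rho(\mathbf{e}_{3}) = \begin{pmatrix} 0 & -1 \\ 1 & 0 \end{pmatrix}.
M = (-7)*rho(e_{1}) + (-\frac{3}{4})*rho(e_{13}), summed entrywise:
Answer: \begin{pmatrix} 0 & - \frac{25}{4} \\ - \frac{31}{4} & 0 \end{pmatrix}


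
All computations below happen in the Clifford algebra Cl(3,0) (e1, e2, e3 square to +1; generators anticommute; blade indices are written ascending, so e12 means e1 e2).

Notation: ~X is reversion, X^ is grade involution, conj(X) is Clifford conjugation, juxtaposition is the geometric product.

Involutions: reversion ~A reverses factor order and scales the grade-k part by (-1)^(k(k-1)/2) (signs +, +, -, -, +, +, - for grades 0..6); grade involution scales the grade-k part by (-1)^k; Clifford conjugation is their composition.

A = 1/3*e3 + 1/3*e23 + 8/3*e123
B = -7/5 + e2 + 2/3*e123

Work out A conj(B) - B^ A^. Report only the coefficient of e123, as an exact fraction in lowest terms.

first term: -16/9 - 2/9*e1 - 2/15*e3 + 2/9*e12 + 8/3*e13 - 2/15*e23 - 56/15*e123
second term: -16/9 + 2/9*e1 + 2/15*e3 + 2/9*e12 - 8/3*e13 - 2/15*e23 + 56/15*e123
Answer: -112/15


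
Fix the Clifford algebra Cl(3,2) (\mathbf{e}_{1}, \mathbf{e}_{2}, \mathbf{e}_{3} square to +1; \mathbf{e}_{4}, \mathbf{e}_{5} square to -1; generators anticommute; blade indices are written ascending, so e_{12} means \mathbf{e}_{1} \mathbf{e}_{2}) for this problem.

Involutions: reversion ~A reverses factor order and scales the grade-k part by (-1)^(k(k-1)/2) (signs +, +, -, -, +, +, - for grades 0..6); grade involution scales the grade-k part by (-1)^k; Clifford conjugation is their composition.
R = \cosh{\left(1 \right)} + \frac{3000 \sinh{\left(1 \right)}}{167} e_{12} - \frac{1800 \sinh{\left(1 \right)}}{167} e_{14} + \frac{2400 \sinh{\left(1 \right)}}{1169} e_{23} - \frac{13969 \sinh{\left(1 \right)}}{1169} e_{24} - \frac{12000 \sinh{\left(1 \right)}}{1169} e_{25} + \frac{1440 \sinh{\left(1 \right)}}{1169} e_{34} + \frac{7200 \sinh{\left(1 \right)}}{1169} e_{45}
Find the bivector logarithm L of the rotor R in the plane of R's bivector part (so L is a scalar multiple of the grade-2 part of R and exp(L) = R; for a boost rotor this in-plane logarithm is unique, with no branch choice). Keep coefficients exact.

The scalar part of R is \cosh{\left(1 \right)}, which fixes the rapidity magnitude through cosh (cosh is even, so it cannot fix the sign — the bivector part carries that); dividing the bivector part by sinh of the rapidity gives the plane, and L = rapidity * plane, where the joint sign ambiguity of (rapidity, plane) cancels in the product.
Concretely: cosh(rapidity) = \cosh{\left(1 \right)} gives rapidity = ±1, and since rapidity/sinh(rapidity) is even the sign is immaterial: L = (rapidity/sinh(rapidity)) * <R>_2 = (\frac{1}{\sinh{\left(1 \right)}}) * <R>_2.
Answer: \frac{3000}{167} e_{12} - \frac{1800}{167} e_{14} + \frac{2400}{1169} e_{23} - \frac{13969}{1169} e_{24} - \frac{12000}{1169} e_{25} + \frac{1440}{1169} e_{34} + \frac{7200}{1169} e_{45}


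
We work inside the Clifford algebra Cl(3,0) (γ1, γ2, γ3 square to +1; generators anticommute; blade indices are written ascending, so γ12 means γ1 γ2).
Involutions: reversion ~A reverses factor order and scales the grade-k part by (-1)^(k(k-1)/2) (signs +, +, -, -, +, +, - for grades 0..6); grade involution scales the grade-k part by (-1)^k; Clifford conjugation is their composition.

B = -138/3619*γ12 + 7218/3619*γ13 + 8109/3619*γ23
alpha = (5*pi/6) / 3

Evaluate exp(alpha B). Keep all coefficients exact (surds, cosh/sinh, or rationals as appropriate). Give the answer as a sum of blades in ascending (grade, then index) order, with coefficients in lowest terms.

B^2 term by term: the squares give (-138/3619)^2*(γ12)^2 + (7218/3619)^2*(γ13)^2 + (8109/3619)^2*(γ23)^2 = 19044/13097161*(-1) + 52099524/13097161*(-1) + 65755881/13097161*(-1) = -9 (each basis 2-blade squares to minus the product of its generators' squares); cross terms between blades sharing an index anticommute and cancel. So B^2 = -9.
B^2 = -9 — since the square is negative, the closed form is circular: l = 3, alpha*l = 5*pi/6, so exp(alpha B) = cos(5*pi/6) + (sin(5*pi/6)/3)*B = -sqrt(3)/2 + (1/6)*B.
Answer: -sqrt(3)/2 - 23/3619*γ12 + 1203/3619*γ13 + 2703/7238*γ23


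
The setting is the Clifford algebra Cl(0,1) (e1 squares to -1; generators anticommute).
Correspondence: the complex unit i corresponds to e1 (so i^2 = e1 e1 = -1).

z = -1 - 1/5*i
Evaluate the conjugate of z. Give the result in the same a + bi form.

In blades: z = -1 - 1/5*e1.
Conjugation here is Clifford conjugation: the scalar is fixed and the grade-1 and grade-2 blades all flip sign, giving -1 + 1/5*e1; translating back:
Answer: -1 + 1/5*i


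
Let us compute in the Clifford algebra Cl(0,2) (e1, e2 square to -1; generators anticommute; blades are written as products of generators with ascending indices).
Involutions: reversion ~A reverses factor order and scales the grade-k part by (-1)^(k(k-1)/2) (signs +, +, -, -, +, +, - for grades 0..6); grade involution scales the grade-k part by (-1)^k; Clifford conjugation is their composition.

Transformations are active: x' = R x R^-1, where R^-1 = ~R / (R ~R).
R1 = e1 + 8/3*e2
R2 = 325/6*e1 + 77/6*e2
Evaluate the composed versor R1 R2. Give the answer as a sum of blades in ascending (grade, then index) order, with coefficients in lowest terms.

Distribute over the terms of R1 (each basis-blade product reordered to ascending indices, repeated generators contracted through their squares):
(e1) R2 = -325/6 + 77/6*e1 e2
(8/3*e2) R2 = -308/9 - 1300/9*e1 e2
Summing the partial products and collecting blades:
Answer: -1591/18 - 2369/18*e1 e2


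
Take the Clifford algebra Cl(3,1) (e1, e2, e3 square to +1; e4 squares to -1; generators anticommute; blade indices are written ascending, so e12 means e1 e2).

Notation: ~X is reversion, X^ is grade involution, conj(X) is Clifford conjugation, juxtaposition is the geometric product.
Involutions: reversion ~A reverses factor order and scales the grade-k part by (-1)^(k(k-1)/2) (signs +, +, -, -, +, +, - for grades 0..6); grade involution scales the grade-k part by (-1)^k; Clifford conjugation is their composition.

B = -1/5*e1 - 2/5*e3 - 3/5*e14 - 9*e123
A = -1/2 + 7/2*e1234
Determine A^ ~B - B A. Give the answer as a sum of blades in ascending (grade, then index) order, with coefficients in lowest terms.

first term: 1/10*e1 + 1/5*e3 + 63/2*e4 - 3/10*e14 + 21/10*e23 - 9/2*e123 + 7/5*e124 + 7/10*e234
second term: 1/10*e1 + 1/5*e3 + 63/2*e4 + 3/10*e14 - 21/10*e23 + 9/2*e123 - 7/5*e124 - 7/10*e234
Answer: -3/5*e14 + 21/5*e23 - 9*e123 + 14/5*e124 + 7/5*e234


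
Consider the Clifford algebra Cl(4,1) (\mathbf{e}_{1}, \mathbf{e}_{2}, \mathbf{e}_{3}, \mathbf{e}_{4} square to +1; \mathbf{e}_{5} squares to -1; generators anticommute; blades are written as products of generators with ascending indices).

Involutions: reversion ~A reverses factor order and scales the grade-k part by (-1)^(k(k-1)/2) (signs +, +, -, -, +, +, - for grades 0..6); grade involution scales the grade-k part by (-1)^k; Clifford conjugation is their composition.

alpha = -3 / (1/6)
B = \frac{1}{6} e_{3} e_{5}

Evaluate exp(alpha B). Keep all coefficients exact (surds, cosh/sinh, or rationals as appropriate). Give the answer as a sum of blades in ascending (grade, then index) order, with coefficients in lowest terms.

B^2 = (\frac{1}{6})^2*(e_{3} e_{5})^2 = \frac{1}{36}*(+1) = \frac{1}{36} (a basis 2-blade squares to minus the product of its generators' squares).
B^2 = \frac{1}{36} — the positive square puts this in the hyperbolic regime; l = \frac{1}{6}, alpha*l = -3, so exp(alpha B) = cosh(-3) + (sinh(-3)/(\frac{1}{6}))*B = \cosh{\left(3 \right)} + (- 6 \sinh{\left(3 \right)})*B.
Answer: \cosh{\left(3 \right)} - \sinh{\left(3 \right)} e_{3} e_{5}


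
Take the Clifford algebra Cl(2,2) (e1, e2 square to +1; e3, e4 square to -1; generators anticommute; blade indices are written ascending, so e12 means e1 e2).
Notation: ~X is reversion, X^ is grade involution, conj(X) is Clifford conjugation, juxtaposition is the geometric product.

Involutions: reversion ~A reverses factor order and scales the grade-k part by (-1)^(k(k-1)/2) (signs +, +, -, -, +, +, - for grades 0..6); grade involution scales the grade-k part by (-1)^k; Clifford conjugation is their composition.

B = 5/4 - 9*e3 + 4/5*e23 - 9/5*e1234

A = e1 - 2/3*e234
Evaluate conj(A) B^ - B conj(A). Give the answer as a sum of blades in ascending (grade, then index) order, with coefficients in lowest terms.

first term: -1/20*e1 - 8/15*e4 - 9*e13 - 6*e24 - 4/5*e123 + 29/30*e234
second term: -49/20*e1 - 8/15*e4 - 9*e13 + 6*e24 - 4/5*e123 - 79/30*e234
Answer: 12/5*e1 - 12*e24 + 18/5*e234


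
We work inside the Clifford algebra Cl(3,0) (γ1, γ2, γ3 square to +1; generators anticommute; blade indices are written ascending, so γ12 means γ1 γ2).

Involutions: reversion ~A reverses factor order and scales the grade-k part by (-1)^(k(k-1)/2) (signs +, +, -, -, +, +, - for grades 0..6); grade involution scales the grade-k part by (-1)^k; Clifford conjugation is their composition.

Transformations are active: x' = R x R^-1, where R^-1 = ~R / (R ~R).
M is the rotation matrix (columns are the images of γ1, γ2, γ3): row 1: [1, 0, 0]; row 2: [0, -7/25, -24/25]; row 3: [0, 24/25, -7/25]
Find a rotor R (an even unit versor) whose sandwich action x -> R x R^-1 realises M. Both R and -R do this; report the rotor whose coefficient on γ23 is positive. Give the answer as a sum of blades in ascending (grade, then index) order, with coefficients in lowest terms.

Method: write R = a + b12*γ12 + b13*γ13 + b23*γ23 with a^2 + b12^2 + b13^2 + b23^2 = 1 (so R^-1 = ~R). Expanding the columns R e_j ~R gives tr M = 4a^2 - 1 and, from the antisymmetric part, M21 - M12 = -4a*b12, M13 - M31 = 4a*b13, M32 - M23 = -4a*b23.
Here tr M = 11/25, so a^2 = (1 + tr M)/4 = 9/25 and a = ±3/5. Taking a = 3/5: M21 - M12 = 0, M13 - M31 = 0, M32 - M23 = 48/25, giving b12 = 0, b13 = 0, b23 = -4/5, i.e. R = 3/5 - 4/5*γ23.
Its γ23 coefficient is negative, so report the other preimage -R.
Answer: -3/5 + 4/5*γ23. Key observation: the double cover Spin(3) -> SO(3) sends R and -R to the same matrix (trace 11/25 here), so the stated sign of the γ23 coefficient is what selects one sheet.


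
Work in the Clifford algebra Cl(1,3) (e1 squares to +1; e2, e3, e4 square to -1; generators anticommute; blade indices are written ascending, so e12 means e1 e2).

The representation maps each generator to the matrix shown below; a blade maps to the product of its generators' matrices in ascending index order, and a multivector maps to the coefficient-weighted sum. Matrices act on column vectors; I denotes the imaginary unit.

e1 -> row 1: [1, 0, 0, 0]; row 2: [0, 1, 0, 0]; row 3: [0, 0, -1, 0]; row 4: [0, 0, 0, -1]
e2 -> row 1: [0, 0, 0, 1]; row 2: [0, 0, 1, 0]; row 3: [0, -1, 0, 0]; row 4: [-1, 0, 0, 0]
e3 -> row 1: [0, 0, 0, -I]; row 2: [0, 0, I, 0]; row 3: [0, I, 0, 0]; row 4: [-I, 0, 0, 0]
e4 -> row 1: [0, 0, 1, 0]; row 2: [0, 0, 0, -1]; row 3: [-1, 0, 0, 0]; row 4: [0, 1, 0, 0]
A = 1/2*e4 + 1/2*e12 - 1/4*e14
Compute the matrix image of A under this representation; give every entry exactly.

Bivector images (products of the table entries): rho(e12) = rho(e1)rho(e2) = row 1: [0, 0, 0, 1]; row 2: [0, 0, 1, 0]; row 3: [0, 1, 0, 0]; row 4: [1, 0, 0, 0]; rho(e14) = rho(e1)rho(e4) = row 1: [0, 0, 1, 0]; row 2: [0, 0, 0, -1]; row 3: [1, 0, 0, 0]; row 4: [0, -1, 0, 0].
M = (1/2)*rho(e4) + (1/2)*rho(e12) + (-1/4)*rho(e14), summed entrywise:
Answer: row 1: [0, 0, 1/4, 1/2]; row 2: [0, 0, 1/2, -1/4]; row 3: [-3/4, 1/2, 0, 0]; row 4: [1/2, 3/4, 0, 0]


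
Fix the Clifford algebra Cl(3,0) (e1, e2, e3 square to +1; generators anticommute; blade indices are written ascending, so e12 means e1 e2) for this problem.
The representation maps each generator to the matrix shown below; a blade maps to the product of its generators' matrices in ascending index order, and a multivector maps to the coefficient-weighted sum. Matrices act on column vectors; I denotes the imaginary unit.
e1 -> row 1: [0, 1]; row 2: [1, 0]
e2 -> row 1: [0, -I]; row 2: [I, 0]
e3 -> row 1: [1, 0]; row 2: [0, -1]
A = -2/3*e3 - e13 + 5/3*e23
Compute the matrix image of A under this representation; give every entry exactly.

Bivector images (products of the table entries): rho(e13) = rho(e1)rho(e3) = row 1: [0, -1]; row 2: [1, 0]; rho(e23) = rho(e2)rho(e3) = row 1: [0, I]; row 2: [I, 0].
M = (-2/3)*rho(e3) + (-1)*rho(e13) + (5/3)*rho(e23), summed entrywise:
Answer: row 1: [-2/3, 1 + 5*I/3]; row 2: [-1 + 5*I/3, 2/3]


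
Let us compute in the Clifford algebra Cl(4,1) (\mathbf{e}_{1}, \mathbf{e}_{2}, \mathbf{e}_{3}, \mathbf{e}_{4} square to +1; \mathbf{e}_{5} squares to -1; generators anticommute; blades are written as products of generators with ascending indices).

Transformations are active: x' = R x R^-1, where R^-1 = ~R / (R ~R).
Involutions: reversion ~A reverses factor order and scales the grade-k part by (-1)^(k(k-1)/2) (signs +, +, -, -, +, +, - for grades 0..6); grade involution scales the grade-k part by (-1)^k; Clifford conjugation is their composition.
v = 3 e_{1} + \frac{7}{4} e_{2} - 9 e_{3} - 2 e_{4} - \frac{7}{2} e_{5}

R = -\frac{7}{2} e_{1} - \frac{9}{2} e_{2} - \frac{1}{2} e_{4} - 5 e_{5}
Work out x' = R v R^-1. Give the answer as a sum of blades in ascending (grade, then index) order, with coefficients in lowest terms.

~R = -\frac{7}{2} e_{1} - \frac{9}{2} e_{2} - \frac{1}{2} e_{4} - 5 e_{5}, and R ~R = \frac{31}{4}, so R^-1 = ~R / (\frac{31}{4}).
R v = -\frac{279}{8} + \frac{59}{8} e_{1} e_{2} + \frac{63}{2} e_{1} e_{3} + \frac{17}{2} e_{1} e_{4} + \frac{109}{4} e_{1} e_{5} + \frac{81}{2} e_{2} e_{3} + \frac{79}{8} e_{2} e_{4} + \frac{49}{2} e_{2} e_{5} - \frac{9}{2} e_{3} e_{4} - 45 e_{3} e_{5} - \frac{33}{4} e_{4} e_{5}
Answer: \frac{57}{2} e_{1} + \frac{155}{4} e_{2} + 9 e_{3} + \frac{13}{2} e_{4} + \frac{97}{2} e_{5}


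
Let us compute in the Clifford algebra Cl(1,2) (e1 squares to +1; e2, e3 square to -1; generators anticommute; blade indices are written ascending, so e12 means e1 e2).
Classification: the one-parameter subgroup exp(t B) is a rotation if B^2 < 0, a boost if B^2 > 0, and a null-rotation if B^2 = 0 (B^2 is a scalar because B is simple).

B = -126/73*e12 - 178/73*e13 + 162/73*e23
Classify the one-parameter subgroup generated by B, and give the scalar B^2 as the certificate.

B^2 term by term: the squares give (-126/73)^2*(e12)^2 + (-178/73)^2*(e13)^2 + (162/73)^2*(e23)^2 = 15876/5329*(+1) + 31684/5329*(+1) + 26244/5329*(-1) = 4 (each basis 2-blade squares to minus the product of its generators' squares); cross terms between blades sharing an index anticommute and cancel. So B^2 = 4.
Answer: boost, certificate B^2 = 4. No conjugation can change B^2 = 4; the sign gives the class.


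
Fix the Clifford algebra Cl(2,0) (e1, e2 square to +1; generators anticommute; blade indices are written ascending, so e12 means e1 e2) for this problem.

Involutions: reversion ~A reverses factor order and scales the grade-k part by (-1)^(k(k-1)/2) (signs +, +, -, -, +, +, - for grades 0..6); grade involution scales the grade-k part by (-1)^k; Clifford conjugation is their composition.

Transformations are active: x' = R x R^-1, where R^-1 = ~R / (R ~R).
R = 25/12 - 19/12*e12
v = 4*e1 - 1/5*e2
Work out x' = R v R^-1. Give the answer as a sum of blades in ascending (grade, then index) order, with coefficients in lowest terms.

~R = 25/12 + 19/12*e12, and R ~R = 493/72, so R^-1 = ~R / (493/72).
R v = 173/20*e1 + 71/12*e2
Answer: 623/493*e1 + 9368/2465*e2


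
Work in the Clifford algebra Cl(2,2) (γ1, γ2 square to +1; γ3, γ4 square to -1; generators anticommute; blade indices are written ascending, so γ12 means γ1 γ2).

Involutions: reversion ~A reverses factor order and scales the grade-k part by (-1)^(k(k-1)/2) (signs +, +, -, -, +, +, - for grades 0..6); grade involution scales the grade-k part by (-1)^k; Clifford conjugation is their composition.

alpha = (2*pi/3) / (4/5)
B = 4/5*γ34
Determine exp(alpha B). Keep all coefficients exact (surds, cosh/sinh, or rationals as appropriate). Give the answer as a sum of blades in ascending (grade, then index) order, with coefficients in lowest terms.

B^2 = (4/5)^2*(γ34)^2 = 16/25*(-1) = -16/25 (a basis 2-blade squares to minus the product of its generators' squares).
B^2 = -16/25 — B^2 < 0, so the exponential closes trigonometrically: l = 4/5, alpha*l = 2*pi/3, so exp(alpha B) = cos(2*pi/3) + (sin(2*pi/3)/(4/5))*B = -1/2 + (5*sqrt(3)/8)*B.
Answer: -1/2 + sqrt(3)/2*γ34


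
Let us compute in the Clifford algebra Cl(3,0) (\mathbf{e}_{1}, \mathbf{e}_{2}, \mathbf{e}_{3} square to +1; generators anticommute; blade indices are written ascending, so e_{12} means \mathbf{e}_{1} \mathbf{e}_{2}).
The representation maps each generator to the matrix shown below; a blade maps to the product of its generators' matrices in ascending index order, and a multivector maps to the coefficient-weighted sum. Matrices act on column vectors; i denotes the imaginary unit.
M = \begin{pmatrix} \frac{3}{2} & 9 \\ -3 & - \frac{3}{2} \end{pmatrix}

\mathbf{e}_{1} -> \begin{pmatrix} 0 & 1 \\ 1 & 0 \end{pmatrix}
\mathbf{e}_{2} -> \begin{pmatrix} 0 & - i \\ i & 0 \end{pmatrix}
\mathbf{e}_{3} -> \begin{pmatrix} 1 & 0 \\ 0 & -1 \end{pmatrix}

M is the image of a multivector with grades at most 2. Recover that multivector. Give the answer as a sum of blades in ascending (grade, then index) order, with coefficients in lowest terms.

Method: 1, rho(e_{1}), rho(e_{2}), rho(e_{3}) form a trace-orthogonal basis of the 2x2 complex matrices (tr(X Y) = 2 if X = Y, else 0), so M = m0*1 + m1*rho(e_{1}) + m2*rho(e_{2}) + m3*rho(e_{3}) with m0 = tr(M)/2 = 0, m1 = tr(M rho(e_{1}))/2 = 3, m2 = tr(M rho(e_{2}))/2 = 6 i, m3 = tr(M rho(e_{3}))/2 = \frac{3}{2}.
Multiplying table entries, the bivector images are rho(e_{12}) = i*rho(e_{3}), rho(e_{13}) = -i*rho(e_{2}), rho(e_{23}) = i*rho(e_{1}); with real blade coefficients the real parts of m0..m3 are the coefficients of 1, e_{1}, e_{2}, e_{3} and the imaginary parts give the bivectors (e_{23}: Im m1, e_{13}: -Im m2, e_{12}: Im m3).
Answer: 3 e_{1} + \frac{3}{2} e_{3} - 6 e_{13}


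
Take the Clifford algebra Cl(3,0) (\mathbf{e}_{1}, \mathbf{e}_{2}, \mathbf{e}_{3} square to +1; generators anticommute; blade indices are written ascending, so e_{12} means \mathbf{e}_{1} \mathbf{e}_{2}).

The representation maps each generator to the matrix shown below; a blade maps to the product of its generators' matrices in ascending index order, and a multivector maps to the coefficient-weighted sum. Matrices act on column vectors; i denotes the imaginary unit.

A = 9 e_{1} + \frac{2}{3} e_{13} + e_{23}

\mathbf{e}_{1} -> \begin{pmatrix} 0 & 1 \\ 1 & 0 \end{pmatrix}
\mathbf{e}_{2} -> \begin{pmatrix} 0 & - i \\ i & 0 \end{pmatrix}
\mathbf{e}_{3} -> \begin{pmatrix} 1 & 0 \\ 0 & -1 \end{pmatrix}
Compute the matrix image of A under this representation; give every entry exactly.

Bivector images (products of the table entries): rho(e_{13}) = rho(\mathbf{e}_{1})rho(\mathbf{e}_{3}) = \begin{pmatrix} 0 & -1 \\ 1 & 0 \end{pmatrix}; rho(e_{23}) = rho(\mathbf{e}_{2})rho(\mathbf{e}_{3}) = \begin{pmatrix} 0 & i \\ i & 0 \end{pmatrix}.
M = (9)*rho(e_{1}) + (\frac{2}{3})*rho(e_{13}) + (1)*rho(e_{23}), summed entrywise:
Answer: \begin{pmatrix} 0 & \frac{25}{3} + i \\ \frac{29}{3} + i & 0 \end{pmatrix}


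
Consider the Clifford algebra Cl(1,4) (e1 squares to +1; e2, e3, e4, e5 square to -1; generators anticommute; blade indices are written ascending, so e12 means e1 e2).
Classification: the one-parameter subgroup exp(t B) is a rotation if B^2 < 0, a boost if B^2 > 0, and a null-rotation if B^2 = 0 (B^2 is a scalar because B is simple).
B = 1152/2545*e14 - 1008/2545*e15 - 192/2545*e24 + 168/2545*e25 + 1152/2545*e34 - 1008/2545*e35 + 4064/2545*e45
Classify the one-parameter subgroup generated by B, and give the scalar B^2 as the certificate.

B^2 term by term: the squares give (1152/2545)^2*(e14)^2 + (-1008/2545)^2*(e15)^2 + (-192/2545)^2*(e24)^2 + (168/2545)^2*(e25)^2 + (1152/2545)^2*(e34)^2 + (-1008/2545)^2*(e35)^2 + (4064/2545)^2*(e45)^2 = 1327104/6477025*(+1) + 1016064/6477025*(+1) + 36864/6477025*(-1) + 28224/6477025*(-1) + 1327104/6477025*(-1) + 1016064/6477025*(-1) + 16516096/6477025*(-1) = -64/25 (each basis 2-blade squares to minus the product of its generators' squares); cross terms between blades sharing an index anticommute and cancel; the commuting (index-disjoint) pairs give grade-4 terms 2*c*c'*(blade product), which cancel blade by blade — e1245: -387072/6477025 + 387072/6477025 = 0; e1345: 2322432/6477025 - 2322432/6477025 = 0; e2345: -387072/6477025 + 387072/6477025 = 0 — confirming B is simple. So B^2 = -64/25.
Answer: rotation, certificate B^2 = -64/25. B^2 = -64/25 is basis-independent, so its sign is the whole story.


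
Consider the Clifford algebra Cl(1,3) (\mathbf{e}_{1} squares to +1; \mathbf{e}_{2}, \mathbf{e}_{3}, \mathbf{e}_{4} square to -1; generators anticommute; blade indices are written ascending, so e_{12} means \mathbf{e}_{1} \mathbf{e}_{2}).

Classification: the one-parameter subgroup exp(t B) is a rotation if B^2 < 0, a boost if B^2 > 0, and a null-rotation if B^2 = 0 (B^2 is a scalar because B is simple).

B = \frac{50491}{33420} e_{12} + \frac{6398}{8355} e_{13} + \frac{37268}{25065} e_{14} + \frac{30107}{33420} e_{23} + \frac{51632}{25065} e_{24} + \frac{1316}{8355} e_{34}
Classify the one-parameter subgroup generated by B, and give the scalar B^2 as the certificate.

B^2 term by term: the squares give (\frac{50491}{33420})^2*(e_{12})^2 + (\frac{6398}{8355})^2*(e_{13})^2 + (\frac{37268}{25065})^2*(e_{14})^2 + (\frac{30107}{33420})^2*(e_{23})^2 + (\frac{51632}{25065})^2*(e_{24})^2 + (\frac{1316}{8355})^2*(e_{34})^2 = \frac{2549341081}{1116896400}*(+1) + \frac{40934404}{69806025}*(+1) + \frac{1388903824}{628254225}*(+1) + \frac{906431449}{1116896400}*(-1) + \frac{2665863424}{628254225}*(-1) + \frac{1731856}{69806025}*(-1) = 0 (each basis 2-blade squares to minus the product of its generators' squares); cross terms between blades sharing an index anticommute and cancel; the commuting (index-disjoint) pairs give grade-4 terms 2*c*c'*(blade product), which cancel blade by blade — e_{1234}: \frac{33223078}{69806025} - \frac{660683072}{209418075} + \frac{561013838}{209418075} = 0 — confirming B is simple. So B^2 = 0.
Answer: null-rotation, certificate B^2 = 0. One invariant decides it: the square 0 survives every conjugation, and its sign is exactly the classification.


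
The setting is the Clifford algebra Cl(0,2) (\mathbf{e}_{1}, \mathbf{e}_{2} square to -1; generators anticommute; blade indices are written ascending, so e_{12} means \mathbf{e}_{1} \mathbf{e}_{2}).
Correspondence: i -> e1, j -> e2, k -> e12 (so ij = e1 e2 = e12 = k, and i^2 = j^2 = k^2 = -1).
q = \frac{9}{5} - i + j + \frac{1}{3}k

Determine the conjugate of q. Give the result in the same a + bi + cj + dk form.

In blades: q = \frac{9}{5} - e_{1} + e_{2} + \frac{1}{3} e_{12}.
Conjugation here is Clifford conjugation: the scalar is fixed and the grade-1 and grade-2 blades all flip sign, giving \frac{9}{5} + e_{1} - e_{2} - \frac{1}{3} e_{12}; translating back:
Answer: \frac{9}{5} + i - j - \frac{1}{3}k


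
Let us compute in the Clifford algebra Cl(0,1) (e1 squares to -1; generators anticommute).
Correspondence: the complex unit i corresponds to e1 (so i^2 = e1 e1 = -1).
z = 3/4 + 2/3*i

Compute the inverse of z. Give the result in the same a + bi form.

In blades: z = 3/4 + 2/3*e1.
With qbar = 3/4 - 2/3*e1 (scalar fixed, mapped units negated), z qbar = 145/144 (the sum of squared coefficients), so z^-1 = qbar / (145/144) = 108/145 - 96/145*e1; translating back:
Answer: 108/145 - 96/145*i


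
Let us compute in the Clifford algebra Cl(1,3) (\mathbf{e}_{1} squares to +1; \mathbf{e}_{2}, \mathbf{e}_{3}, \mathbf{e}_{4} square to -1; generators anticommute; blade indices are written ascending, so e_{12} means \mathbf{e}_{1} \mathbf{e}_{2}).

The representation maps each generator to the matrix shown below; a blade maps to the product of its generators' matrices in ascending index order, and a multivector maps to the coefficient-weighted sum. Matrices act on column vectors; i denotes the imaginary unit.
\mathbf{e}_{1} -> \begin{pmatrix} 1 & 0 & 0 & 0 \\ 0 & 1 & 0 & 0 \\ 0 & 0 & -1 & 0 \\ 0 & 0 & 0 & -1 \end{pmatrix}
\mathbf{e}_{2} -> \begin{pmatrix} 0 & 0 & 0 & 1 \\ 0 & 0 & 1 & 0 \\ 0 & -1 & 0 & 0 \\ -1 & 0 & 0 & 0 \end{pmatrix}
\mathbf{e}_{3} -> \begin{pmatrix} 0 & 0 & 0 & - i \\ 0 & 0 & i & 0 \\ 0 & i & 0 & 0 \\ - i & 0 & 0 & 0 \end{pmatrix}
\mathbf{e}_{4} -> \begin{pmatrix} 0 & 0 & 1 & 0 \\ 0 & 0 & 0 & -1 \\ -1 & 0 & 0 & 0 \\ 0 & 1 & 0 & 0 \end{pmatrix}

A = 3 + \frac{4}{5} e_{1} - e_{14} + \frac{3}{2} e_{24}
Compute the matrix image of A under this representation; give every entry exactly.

Bivector images (products of the table entries): rho(e_{14}) = rho(\mathbf{e}_{1})rho(\mathbf{e}_{4}) = \begin{pmatrix} 0 & 0 & 1 & 0 \\ 0 & 0 & 0 & -1 \\ 1 & 0 & 0 & 0 \\ 0 & -1 & 0 & 0 \end{pmatrix}; rho(e_{24}) = rho(\mathbf{e}_{2})rho(\mathbf{e}_{4}) = \begin{pmatrix} 0 & 1 & 0 & 0 \\ -1 & 0 & 0 & 0 \\ 0 & 0 & 0 & 1 \\ 0 & 0 & -1 & 0 \end{pmatrix}.
M = (3)*1 + (\frac{4}{5})*rho(e_{1}) + (-1)*rho(e_{14}) + (\frac{3}{2})*rho(e_{24}), summed entrywise (1 is the identity matrix):
Answer: \begin{pmatrix} \frac{19}{5} & \frac{3}{2} & -1 & 0 \\ - \frac{3}{2} & \frac{19}{5} & 0 & 1 \\ -1 & 0 & \frac{11}{5} & \frac{3}{2} \\ 0 & 1 & - \frac{3}{2} & \frac{11}{5} \end{pmatrix}


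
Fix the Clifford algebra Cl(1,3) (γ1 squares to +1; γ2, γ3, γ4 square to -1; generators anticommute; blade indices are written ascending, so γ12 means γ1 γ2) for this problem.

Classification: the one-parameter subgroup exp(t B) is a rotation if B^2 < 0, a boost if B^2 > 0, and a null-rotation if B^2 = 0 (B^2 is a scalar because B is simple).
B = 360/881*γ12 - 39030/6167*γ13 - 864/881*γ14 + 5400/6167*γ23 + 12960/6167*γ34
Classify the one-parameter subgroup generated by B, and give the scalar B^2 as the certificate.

B^2 term by term: the squares give (360/881)^2*(γ12)^2 + (-39030/6167)^2*(γ13)^2 + (-864/881)^2*(γ14)^2 + (5400/6167)^2*(γ23)^2 + (12960/6167)^2*(γ34)^2 = 129600/776161*(+1) + 1523340900/38031889*(+1) + 746496/776161*(+1) + 29160000/38031889*(-1) + 167961600/38031889*(-1) = 36 (each basis 2-blade squares to minus the product of its generators' squares); cross terms between blades sharing an index anticommute and cancel; the commuting (index-disjoint) pairs give grade-4 terms 2*c*c'*(blade product), which cancel blade by blade — γ1234: 9331200/5433127 - 9331200/5433127 = 0 — confirming B is simple. So B^2 = 36.
Answer: boost, certificate B^2 = 36. No conjugation can change B^2 = 36; the sign gives the class.


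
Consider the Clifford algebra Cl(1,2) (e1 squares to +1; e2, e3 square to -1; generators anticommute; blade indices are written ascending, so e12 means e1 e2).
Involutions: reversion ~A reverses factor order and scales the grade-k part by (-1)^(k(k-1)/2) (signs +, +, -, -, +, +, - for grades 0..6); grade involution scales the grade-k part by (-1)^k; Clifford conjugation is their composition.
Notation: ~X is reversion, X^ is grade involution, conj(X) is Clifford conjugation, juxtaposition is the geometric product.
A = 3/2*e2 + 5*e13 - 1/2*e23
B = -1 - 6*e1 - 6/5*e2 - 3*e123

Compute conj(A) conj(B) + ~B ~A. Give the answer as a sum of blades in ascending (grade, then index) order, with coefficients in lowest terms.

first term: 9/5 + 3/2*e1 - 27/2*e2 + 153/5*e3 + 9*e12 + 19/2*e13 - 1/2*e23 + 9*e123
second term: 9/5 - 3/2*e1 + 27/2*e2 + 153/5*e3 - 9*e12 + 19/2*e13 - 1/2*e23 - 9*e123
Answer: 18/5 + 306/5*e3 + 19*e13 - e23


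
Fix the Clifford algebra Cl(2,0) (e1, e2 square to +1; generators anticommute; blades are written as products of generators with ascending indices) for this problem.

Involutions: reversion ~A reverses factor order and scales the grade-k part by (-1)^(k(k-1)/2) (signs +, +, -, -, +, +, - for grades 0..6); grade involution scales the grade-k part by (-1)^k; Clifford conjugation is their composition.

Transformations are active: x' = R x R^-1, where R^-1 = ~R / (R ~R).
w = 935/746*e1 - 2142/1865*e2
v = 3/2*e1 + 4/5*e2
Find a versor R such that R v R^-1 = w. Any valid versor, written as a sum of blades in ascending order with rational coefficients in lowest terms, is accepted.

The midline construction: v and w both square to 289/100, so reflecting in their sum 1027/373*e1 - 130/373*e2 exchanges them.
Answer: 1027/373*e1 - 130/373*e2
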